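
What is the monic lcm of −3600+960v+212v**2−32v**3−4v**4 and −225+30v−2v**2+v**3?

By polynomial division,
  −4v**4−32v**3+212v**2+960v−3600 = (−4v−40)(v**3−2v**2+30v−225) + (252v**2+1260v−12600)
  v**3−2v**2+30v−225 = ((1/252)v−1/36)(252v**2+1260v−12600) + (115v−575)
  252v**2+1260v−12600 = ((252/115)v+504/23)(115v−575) + (0)
Last nonzero remainder: 115v−575. Dividing through by 115 gives the monic gcd v−5.
Then lcm(f, g) = f·g / gcd(f, g); expanding and making the result monic gives the answer.

40500−8100v−2205v**2−39v**3+16v**4+11v**5+v**6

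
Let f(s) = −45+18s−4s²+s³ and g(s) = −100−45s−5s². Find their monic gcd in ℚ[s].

1

Euclidean algorithm in ℚ[s]:
  s³−4s²+18s−45 = (−(1/5)s+13/5)(−5s²−45s−100) + (115s+215)
  −5s²−45s−100 = (−(1/23)s−164/529)(115s+215) + (−17640/529)
  115s+215 = (−(12167/3528)s−22747/3528)(−17640/529) + (0)
The last nonzero remainder is the constant −17640/529, so the polynomials are coprime and gcd = 1.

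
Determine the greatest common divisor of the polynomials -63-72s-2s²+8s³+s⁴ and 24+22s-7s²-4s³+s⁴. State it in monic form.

Repeated division with remainder:
  s⁴+8s³-2s²-72s-63 = (s⁴-4s³-7s²+22s+24) + (12s³+5s²-94s-87)
  s⁴-4s³-7s²+22s+24 = ((1/12)s-53/144)(12s³+5s²-94s-87) + ((385/144)s²-(385/72)s-385/48)
  12s³+5s²-94s-87 = ((1728/385)s+4176/385)((385/144)s²-(385/72)s-385/48) + (0)
Last nonzero remainder: (385/144)s²-(385/72)s-385/48. Dividing through by 385/144 gives the monic gcd s²-2s-3.

-3-2s+s²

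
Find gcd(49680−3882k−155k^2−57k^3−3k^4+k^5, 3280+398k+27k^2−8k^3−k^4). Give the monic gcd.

Euclidean algorithm in ℚ[k]:
  k^5−3k^4−57k^3−155k^2−3882k+49680 = (−k+11)(−k^4−8k^3+27k^2+398k+3280) + (58k^3−54k^2−4980k+13600)
  −k^4−8k^3+27k^2+398k+3280 = (−(1/58)k−259/1682)(58k^3−54k^2−4980k+13600) + (−(56496/841)k^2−(112992/841)k+4519680/841)
  58k^3−54k^2−4980k+13600 = (−(24389/28248)k+71485/28248)(−(56496/841)k^2−(112992/841)k+4519680/841) + (0)
Last nonzero remainder: −(56496/841)k^2−(112992/841)k+4519680/841. Dividing through by −56496/841 gives the monic gcd k^2+2k−80.

−80+2k+k^2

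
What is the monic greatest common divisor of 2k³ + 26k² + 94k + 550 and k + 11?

Euclidean algorithm in ℚ[k]:
  2k³ + 26k² + 94k + 550 = (2k² + 4k + 50)(k + 11) + (0)
The last nonzero remainder k + 11 is already monic.

k + 11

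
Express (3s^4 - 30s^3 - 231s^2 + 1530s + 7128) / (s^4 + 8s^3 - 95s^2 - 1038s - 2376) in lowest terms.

(3s - 27)/(s + 9)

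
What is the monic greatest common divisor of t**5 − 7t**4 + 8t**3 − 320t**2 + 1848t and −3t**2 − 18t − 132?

Euclidean algorithm in ℚ[t]:
  t**5 − 7t**4 + 8t**3 − 320t**2 + 1848t = (−(1/3)t**3 + (13/3)t**2 − 14t)(−3t**2 − 18t − 132) + (0)
Last nonzero remainder: −3t**2 − 18t − 132. Dividing through by −3 gives the monic gcd t**2 + 6t + 44.

t**2 + 6t + 44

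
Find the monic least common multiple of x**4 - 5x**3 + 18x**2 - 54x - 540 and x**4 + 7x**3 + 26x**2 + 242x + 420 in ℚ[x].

x**6 + 4x**5 - 13x**4 + 38x**3 - 774x**2 - 5616x - 7560

By polynomial division,
  x**4 - 5x**3 + 18x**2 - 54x - 540 = (x**4 + 7x**3 + 26x**2 + 242x + 420) + (-12x**3 - 8x**2 - 296x - 960)
  x**4 + 7x**3 + 26x**2 + 242x + 420 = (-(1/12)x - 19/36)(-12x**3 - 8x**2 - 296x - 960) + (-(26/9)x**2 + (52/9)x - 260/3)
  -12x**3 - 8x**2 - 296x - 960 = ((54/13)x + 144/13)(-(26/9)x**2 + (52/9)x - 260/3) + (0)
Last nonzero remainder: -(26/9)x**2 + (52/9)x - 260/3. Dividing through by -26/9 gives the monic gcd x**2 - 2x + 30.
Then lcm(f, g) = f·g / gcd(f, g); expanding and making the result monic gives the answer.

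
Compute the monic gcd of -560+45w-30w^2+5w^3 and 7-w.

-7+w

Apply the Euclidean algorithm:
  5w^3-30w^2+45w-560 = (-5w^2-5w-80)(-w+7) + (0)
Last nonzero remainder: -w+7. Dividing through by -1 gives the monic gcd w-7.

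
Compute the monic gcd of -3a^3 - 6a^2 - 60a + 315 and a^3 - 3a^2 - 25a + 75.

a - 3

By polynomial division,
  -3a^3 - 6a^2 - 60a + 315 = (-3)(a^3 - 3a^2 - 25a + 75) + (-15a^2 - 135a + 540)
  a^3 - 3a^2 - 25a + 75 = (-(1/15)a + 4/5)(-15a^2 - 135a + 540) + (119a - 357)
  -15a^2 - 135a + 540 = (-(15/119)a - 180/119)(119a - 357) + (0)
Last nonzero remainder: 119a - 357. Dividing through by 119 gives the monic gcd a - 3.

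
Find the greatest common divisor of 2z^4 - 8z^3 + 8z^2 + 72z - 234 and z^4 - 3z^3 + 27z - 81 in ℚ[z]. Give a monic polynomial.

By polynomial division,
  2z^4 - 8z^3 + 8z^2 + 72z - 234 = (2)(z^4 - 3z^3 + 27z - 81) + (-2z^3 + 8z^2 + 18z - 72)
  z^4 - 3z^3 + 27z - 81 = (-(1/2)z - 1/2)(-2z^3 + 8z^2 + 18z - 72) + (13z^2 - 117)
  -2z^3 + 8z^2 + 18z - 72 = (-(2/13)z + 8/13)(13z^2 - 117) + (0)
Last nonzero remainder: 13z^2 - 117. Dividing through by 13 gives the monic gcd z^2 - 9.

z^2 - 9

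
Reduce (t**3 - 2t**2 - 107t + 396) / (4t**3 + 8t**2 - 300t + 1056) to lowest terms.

Repeated division with remainder:
  t**3 - 2t**2 - 107t + 396 = (1/4)(4t**3 + 8t**2 - 300t + 1056) + (-4t**2 - 32t + 132)
  4t**3 + 8t**2 - 300t + 1056 = (-t + 6)(-4t**2 - 32t + 132) + (24t + 264)
  -4t**2 - 32t + 132 = (-(1/6)t + 1/2)(24t + 264) + (0)
Last nonzero remainder: 24t + 264. Dividing through by 24 gives the monic gcd t + 11.
Cancel t + 11 from numerator and denominator to get the reduced form.

(t**2 - 13t + 36)/(4t**2 - 36t + 96)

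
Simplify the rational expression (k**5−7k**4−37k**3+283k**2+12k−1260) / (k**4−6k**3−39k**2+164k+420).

(k**3−2k**2−33k+90)/(k**2−k−30)

Apply the Euclidean algorithm:
  k**5−7k**4−37k**3+283k**2+12k−1260 = (k−1)(k**4−6k**3−39k**2+164k+420) + (−4k**3+80k**2−244k−840)
  k**4−6k**3−39k**2+164k+420 = (−(1/4)k−7/2)(−4k**3+80k**2−244k−840) + (180k**2−900k−2520)
  −4k**3+80k**2−244k−840 = (−(1/45)k+1/3)(180k**2−900k−2520) + (0)
Last nonzero remainder: 180k**2−900k−2520. Dividing through by 180 gives the monic gcd k**2−5k−14.
Cancel k**2−5k−14 from numerator and denominator to get the reduced form.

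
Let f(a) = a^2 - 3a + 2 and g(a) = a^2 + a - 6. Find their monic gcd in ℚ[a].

Euclidean algorithm in ℚ[a]:
  a^2 - 3a + 2 = (a^2 + a - 6) + (-4a + 8)
  a^2 + a - 6 = (-(1/4)a - 3/4)(-4a + 8) + (0)
Last nonzero remainder: -4a + 8. Dividing through by -4 gives the monic gcd a - 2.

a - 2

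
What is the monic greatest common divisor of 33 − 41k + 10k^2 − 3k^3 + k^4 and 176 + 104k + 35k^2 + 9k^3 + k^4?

Repeated division with remainder:
  k^4 − 3k^3 + 10k^2 − 41k + 33 = (k^4 + 9k^3 + 35k^2 + 104k + 176) + (−12k^3 − 25k^2 − 145k − 143)
  k^4 + 9k^3 + 35k^2 + 104k + 176 = (−(1/12)k − 83/144)(−12k^3 − 25k^2 − 145k − 143) + ((1225/144)k^2 + (1225/144)k + 13475/144)
  −12k^3 − 25k^2 − 145k − 143 = (−(1728/1225)k − 1872/1225)((1225/144)k^2 + (1225/144)k + 13475/144) + (0)
Last nonzero remainder: (1225/144)k^2 + (1225/144)k + 13475/144. Dividing through by 1225/144 gives the monic gcd k^2 + k + 11.

11 + k + k^2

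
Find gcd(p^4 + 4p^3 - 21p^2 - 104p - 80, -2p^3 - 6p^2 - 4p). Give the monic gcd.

p + 1

By polynomial division,
  p^4 + 4p^3 - 21p^2 - 104p - 80 = (-(1/2)p - 1/2)(-2p^3 - 6p^2 - 4p) + (-26p^2 - 106p - 80)
  -2p^3 - 6p^2 - 4p = ((1/13)p - 14/169)(-26p^2 - 106p - 80) + (-(1120/169)p - 1120/169)
  -26p^2 - 106p - 80 = ((2197/560)p + 169/14)(-(1120/169)p - 1120/169) + (0)
Last nonzero remainder: -(1120/169)p - 1120/169. Dividing through by -1120/169 gives the monic gcd p + 1.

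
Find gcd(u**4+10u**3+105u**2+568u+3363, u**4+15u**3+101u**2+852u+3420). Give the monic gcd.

Euclidean algorithm in ℚ[u]:
  u**4+10u**3+105u**2+568u+3363 = (u**4+15u**3+101u**2+852u+3420) + (-5u**3+4u**2-284u-57)
  u**4+15u**3+101u**2+852u+3420 = (-(1/5)u-79/25)(-5u**3+4u**2-284u-57) + ((1421/25)u**2-(1421/25)u+80997/25)
  -5u**3+4u**2-284u-57 = (-(125/1421)u-25/1421)((1421/25)u**2-(1421/25)u+80997/25) + (0)
Last nonzero remainder: (1421/25)u**2-(1421/25)u+80997/25. Dividing through by 1421/25 gives the monic gcd u**2-u+57.

u**2-u+57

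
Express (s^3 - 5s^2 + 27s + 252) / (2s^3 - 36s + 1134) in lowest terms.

Euclidean algorithm in ℚ[s]:
  s^3 - 5s^2 + 27s + 252 = (1/2)(2s^3 - 36s + 1134) + (-5s^2 + 45s - 315)
  2s^3 - 36s + 1134 = (-(2/5)s - 18/5)(-5s^2 + 45s - 315) + (0)
Last nonzero remainder: -5s^2 + 45s - 315. Dividing through by -5 gives the monic gcd s^2 - 9s + 63.
Cancel s^2 - 9s + 63 from numerator and denominator to get the reduced form.

(s + 4)/(2s + 18)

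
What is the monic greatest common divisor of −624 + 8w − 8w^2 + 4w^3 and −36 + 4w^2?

Apply the Euclidean algorithm:
  4w^3 − 8w^2 + 8w − 624 = (w − 2)(4w^2 − 36) + (44w − 696)
  4w^2 − 36 = ((1/11)w + 174/121)(44w − 696) + (116748/121)
  44w − 696 = ((1331/29187)w − 7018/9729)(116748/121) + (0)
The last nonzero remainder is the constant 116748/121, so the polynomials are coprime and gcd = 1.

1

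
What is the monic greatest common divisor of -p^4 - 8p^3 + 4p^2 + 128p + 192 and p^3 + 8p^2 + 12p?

By polynomial division,
  -p^4 - 8p^3 + 4p^2 + 128p + 192 = (-p)(p^3 + 8p^2 + 12p) + (16p^2 + 128p + 192)
  p^3 + 8p^2 + 12p = ((1/16)p)(16p^2 + 128p + 192) + (0)
Last nonzero remainder: 16p^2 + 128p + 192. Dividing through by 16 gives the monic gcd p^2 + 8p + 12.

p^2 + 8p + 12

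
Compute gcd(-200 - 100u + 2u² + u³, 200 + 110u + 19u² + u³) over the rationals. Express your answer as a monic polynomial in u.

10 + u

Repeated division with remainder:
  u³ + 2u² - 100u - 200 = (u³ + 19u² + 110u + 200) + (-17u² - 210u - 400)
  u³ + 19u² + 110u + 200 = (-(1/17)u - 113/289)(-17u² - 210u - 400) + ((1260/289)u + 12600/289)
  -17u² - 210u - 400 = (-(4913/1260)u - 578/63)((1260/289)u + 12600/289) + (0)
Last nonzero remainder: (1260/289)u + 12600/289. Dividing through by 1260/289 gives the monic gcd u + 10.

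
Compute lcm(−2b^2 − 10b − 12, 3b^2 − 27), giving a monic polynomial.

b^3 + 2b^2 − 9b − 18

Euclidean algorithm in ℚ[b]:
  −2b^2 − 10b − 12 = (−2/3)(3b^2 − 27) + (−10b − 30)
  3b^2 − 27 = (−(3/10)b + 9/10)(−10b − 30) + (0)
Last nonzero remainder: −10b − 30. Dividing through by −10 gives the monic gcd b + 3.
Then lcm(f, g) = f·g / gcd(f, g); expanding and making the result monic gives the answer.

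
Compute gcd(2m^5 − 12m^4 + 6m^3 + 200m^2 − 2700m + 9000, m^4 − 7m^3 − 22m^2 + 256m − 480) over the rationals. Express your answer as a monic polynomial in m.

m^2 + m − 30

Apply the Euclidean algorithm:
  2m^5 − 12m^4 + 6m^3 + 200m^2 − 2700m + 9000 = (2m + 2)(m^4 − 7m^3 − 22m^2 + 256m − 480) + (64m^3 − 268m^2 − 2252m + 9960)
  m^4 − 7m^3 − 22m^2 + 256m − 480 = ((1/64)m − 45/1024)(64m^3 − 268m^2 − 2252m + 9960) + ((361/256)m^2 + (361/256)m − 5415/128)
  64m^3 − 268m^2 − 2252m + 9960 = ((16384/361)m − 84992/361)((361/256)m^2 + (361/256)m − 5415/128) + (0)
Last nonzero remainder: (361/256)m^2 + (361/256)m − 5415/128. Dividing through by 361/256 gives the monic gcd m^2 + m − 30.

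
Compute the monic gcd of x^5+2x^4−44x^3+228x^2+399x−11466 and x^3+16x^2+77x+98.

By polynomial division,
  x^5+2x^4−44x^3+228x^2+399x−11466 = (x^2−14x+103)(x^3+16x^2+77x+98) + (−440x^2−6160x−21560)
  x^3+16x^2+77x+98 = (−(1/440)x−1/220)(−440x^2−6160x−21560) + (0)
Last nonzero remainder: −440x^2−6160x−21560. Dividing through by −440 gives the monic gcd x^2+14x+49.

x^2+14x+49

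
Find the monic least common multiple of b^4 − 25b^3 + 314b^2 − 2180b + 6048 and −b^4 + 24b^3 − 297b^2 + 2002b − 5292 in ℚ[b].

b^5 − 32b^4 + 489b^3 − 4378b^2 + 21308b − 42336

Euclidean algorithm in ℚ[b]:
  b^4 − 25b^3 + 314b^2 − 2180b + 6048 = (−1)(−b^4 + 24b^3 − 297b^2 + 2002b − 5292) + (−b^3 + 17b^2 − 178b + 756)
  −b^4 + 24b^3 − 297b^2 + 2002b − 5292 = (b − 7)(−b^3 + 17b^2 − 178b + 756) + (0)
Last nonzero remainder: −b^3 + 17b^2 − 178b + 756. Dividing through by −1 gives the monic gcd b^3 − 17b^2 + 178b − 756.
Then lcm(f, g) = f·g / gcd(f, g); expanding and making the result monic gives the answer.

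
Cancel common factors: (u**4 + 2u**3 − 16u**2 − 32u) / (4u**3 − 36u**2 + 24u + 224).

Euclidean algorithm in ℚ[u]:
  u**4 + 2u**3 − 16u**2 − 32u = ((1/4)u + 11/4)(4u**3 − 36u**2 + 24u + 224) + (77u**2 − 154u − 616)
  4u**3 − 36u**2 + 24u + 224 = ((4/77)u − 4/11)(77u**2 − 154u − 616) + (0)
Last nonzero remainder: 77u**2 − 154u − 616. Dividing through by 77 gives the monic gcd u**2 − 2u − 8.
Cancel u**2 − 2u − 8 from numerator and denominator to get the reduced form.

(u**2 + 4u)/(4u − 28)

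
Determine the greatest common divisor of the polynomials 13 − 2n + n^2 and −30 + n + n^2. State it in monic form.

1

Repeated division with remainder:
  n^2 − 2n + 13 = (n^2 + n − 30) + (−3n + 43)
  n^2 + n − 30 = (−(1/3)n − 46/9)(−3n + 43) + (1708/9)
  −3n + 43 = (−(27/1708)n + 387/1708)(1708/9) + (0)
The last nonzero remainder is the constant 1708/9, so the polynomials are coprime and gcd = 1.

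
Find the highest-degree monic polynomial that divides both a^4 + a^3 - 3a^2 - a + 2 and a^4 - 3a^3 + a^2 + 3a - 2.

a^3 - a^2 - a + 1

By polynomial division,
  a^4 + a^3 - 3a^2 - a + 2 = (a^4 - 3a^3 + a^2 + 3a - 2) + (4a^3 - 4a^2 - 4a + 4)
  a^4 - 3a^3 + a^2 + 3a - 2 = ((1/4)a - 1/2)(4a^3 - 4a^2 - 4a + 4) + (0)
Last nonzero remainder: 4a^3 - 4a^2 - 4a + 4. Dividing through by 4 gives the monic gcd a^3 - a^2 - a + 1.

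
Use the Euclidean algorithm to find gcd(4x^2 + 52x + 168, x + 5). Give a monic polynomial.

1

Apply the Euclidean algorithm:
  4x^2 + 52x + 168 = (4x + 32)(x + 5) + (8)
  x + 5 = ((1/8)x + 5/8)(8) + (0)
The last nonzero remainder is the constant 8, so the polynomials are coprime and gcd = 1.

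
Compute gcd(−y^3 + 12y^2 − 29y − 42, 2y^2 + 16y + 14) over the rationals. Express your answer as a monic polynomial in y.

y + 1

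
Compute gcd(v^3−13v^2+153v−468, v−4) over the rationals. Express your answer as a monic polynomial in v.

v−4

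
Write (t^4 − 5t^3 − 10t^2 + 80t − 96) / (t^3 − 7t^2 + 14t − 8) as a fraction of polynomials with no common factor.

(t^2 + t − 12)/(t − 1)

Euclidean algorithm in ℚ[t]:
  t^4 − 5t^3 − 10t^2 + 80t − 96 = (t + 2)(t^3 − 7t^2 + 14t − 8) + (−10t^2 + 60t − 80)
  t^3 − 7t^2 + 14t − 8 = (−(1/10)t + 1/10)(−10t^2 + 60t − 80) + (0)
Last nonzero remainder: −10t^2 + 60t − 80. Dividing through by −10 gives the monic gcd t^2 − 6t + 8.
Cancel t^2 − 6t + 8 from numerator and denominator to get the reduced form.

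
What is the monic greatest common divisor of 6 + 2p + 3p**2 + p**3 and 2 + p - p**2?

1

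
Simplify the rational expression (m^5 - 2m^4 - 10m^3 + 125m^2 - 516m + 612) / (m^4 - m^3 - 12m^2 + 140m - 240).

Apply the Euclidean algorithm:
  m^5 - 2m^4 - 10m^3 + 125m^2 - 516m + 612 = (m - 1)(m^4 - m^3 - 12m^2 + 140m - 240) + (m^3 - 27m^2 - 136m + 372)
  m^4 - m^3 - 12m^2 + 140m - 240 = (m + 26)(m^3 - 27m^2 - 136m + 372) + (826m^2 + 3304m - 9912)
  m^3 - 27m^2 - 136m + 372 = ((1/826)m - 31/826)(826m^2 + 3304m - 9912) + (0)
Last nonzero remainder: 826m^2 + 3304m - 9912. Dividing through by 826 gives the monic gcd m^2 + 4m - 12.
Cancel m^2 + 4m - 12 from numerator and denominator to get the reduced form.

(m^3 - 6m^2 + 26m - 51)/(m^2 - 5m + 20)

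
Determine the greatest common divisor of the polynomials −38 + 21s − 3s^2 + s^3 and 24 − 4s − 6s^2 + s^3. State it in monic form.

Euclidean algorithm in ℚ[s]:
  s^3 − 3s^2 + 21s − 38 = (s^3 − 6s^2 − 4s + 24) + (3s^2 + 25s − 62)
  s^3 − 6s^2 − 4s + 24 = ((1/3)s − 43/9)(3s^2 + 25s − 62) + ((1225/9)s − 2450/9)
  3s^2 + 25s − 62 = ((27/1225)s + 279/1225)((1225/9)s − 2450/9) + (0)
Last nonzero remainder: (1225/9)s − 2450/9. Dividing through by 1225/9 gives the monic gcd s − 2.

−2 + s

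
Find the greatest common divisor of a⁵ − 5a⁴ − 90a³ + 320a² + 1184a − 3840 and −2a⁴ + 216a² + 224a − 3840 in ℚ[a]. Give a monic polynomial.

Repeated division with remainder:
  a⁵ − 5a⁴ − 90a³ + 320a² + 1184a − 3840 = (−(1/2)a + 5/2)(−2a⁴ + 216a² + 224a − 3840) + (18a³ − 108a² − 1296a + 5760)
  −2a⁴ + 216a² + 224a − 3840 = (−(1/9)a − 2/3)(18a³ − 108a² − 1296a + 5760) + (0)
Last nonzero remainder: 18a³ − 108a² − 1296a + 5760. Dividing through by 18 gives the monic gcd a³ − 6a² − 72a + 320.

a³ − 6a² − 72a + 320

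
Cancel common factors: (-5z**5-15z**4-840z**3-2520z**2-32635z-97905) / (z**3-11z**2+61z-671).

(-5z**3-15z**2-535z-1605)/(z-11)

Repeated division with remainder:
  -5z**5-15z**4-840z**3-2520z**2-32635z-97905 = (-5z**2-70z-1305)(z**3-11z**2+61z-671) + (-15960z**2-973560)
  z**3-11z**2+61z-671 = (-(1/15960)z+11/15960)(-15960z**2-973560) + (0)
Last nonzero remainder: -15960z**2-973560. Dividing through by -15960 gives the monic gcd z**2+61.
Cancel z**2+61 from numerator and denominator to get the reduced form.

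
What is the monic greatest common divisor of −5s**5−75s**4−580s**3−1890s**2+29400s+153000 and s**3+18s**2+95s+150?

s**2+15s+50

Euclidean algorithm in ℚ[s]:
  −5s**5−75s**4−580s**3−1890s**2+29400s+153000 = (−5s**2+15s−375)(s**3+18s**2+95s+150) + (4185s**2+62775s+209250)
  s**3+18s**2+95s+150 = ((1/4185)s+1/1395)(4185s**2+62775s+209250) + (0)
Last nonzero remainder: 4185s**2+62775s+209250. Dividing through by 4185 gives the monic gcd s**2+15s+50.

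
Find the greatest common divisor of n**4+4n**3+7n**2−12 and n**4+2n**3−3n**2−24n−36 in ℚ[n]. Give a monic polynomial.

Apply the Euclidean algorithm:
  n**4+4n**3+7n**2−12 = (n**4+2n**3−3n**2−24n−36) + (2n**3+10n**2+24n+24)
  n**4+2n**3−3n**2−24n−36 = ((1/2)n−3/2)(2n**3+10n**2+24n+24) + (0)
Last nonzero remainder: 2n**3+10n**2+24n+24. Dividing through by 2 gives the monic gcd n**3+5n**2+12n+12.

n**3+5n**2+12n+12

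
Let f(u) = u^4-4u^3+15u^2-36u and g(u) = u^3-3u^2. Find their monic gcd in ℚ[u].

Apply the Euclidean algorithm:
  u^4-4u^3+15u^2-36u = (u-1)(u^3-3u^2) + (12u^2-36u)
  u^3-3u^2 = ((1/12)u)(12u^2-36u) + (0)
Last nonzero remainder: 12u^2-36u. Dividing through by 12 gives the monic gcd u^2-3u.

u^2-3u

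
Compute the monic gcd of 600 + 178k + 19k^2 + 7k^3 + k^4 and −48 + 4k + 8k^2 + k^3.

24 + 10k + k^2

By polynomial division,
  k^4 + 7k^3 + 19k^2 + 178k + 600 = (k − 1)(k^3 + 8k^2 + 4k − 48) + (23k^2 + 230k + 552)
  k^3 + 8k^2 + 4k − 48 = ((1/23)k − 2/23)(23k^2 + 230k + 552) + (0)
Last nonzero remainder: 23k^2 + 230k + 552. Dividing through by 23 gives the monic gcd k^2 + 10k + 24.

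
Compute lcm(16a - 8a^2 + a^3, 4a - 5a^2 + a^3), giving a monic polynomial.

Euclidean algorithm in ℚ[a]:
  a^3 - 8a^2 + 16a = (a^3 - 5a^2 + 4a) + (-3a^2 + 12a)
  a^3 - 5a^2 + 4a = (-(1/3)a + 1/3)(-3a^2 + 12a) + (0)
Last nonzero remainder: -3a^2 + 12a. Dividing through by -3 gives the monic gcd a^2 - 4a.
Then lcm(f, g) = f·g / gcd(f, g); expanding and making the result monic gives the answer.

-16a + 24a^2 - 9a^3 + a^4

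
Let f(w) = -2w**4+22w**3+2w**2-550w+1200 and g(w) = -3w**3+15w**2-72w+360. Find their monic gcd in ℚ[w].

w-5

By polynomial division,
  -2w**4+22w**3+2w**2-550w+1200 = ((2/3)w-4)(-3w**3+15w**2-72w+360) + (110w**2-1078w+2640)
  -3w**3+15w**2-72w+360 = (-(3/110)w-36/275)(110w**2-1078w+2640) + (-(3528/25)w+3528/5)
  110w**2-1078w+2640 = (-(1375/1764)w+550/147)(-(3528/25)w+3528/5) + (0)
Last nonzero remainder: -(3528/25)w+3528/5. Dividing through by -3528/25 gives the monic gcd w-5.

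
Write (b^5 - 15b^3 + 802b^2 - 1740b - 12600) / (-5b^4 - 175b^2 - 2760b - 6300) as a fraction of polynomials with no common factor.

Euclidean algorithm in ℚ[b]:
  b^5 - 15b^3 + 802b^2 - 1740b - 12600 = (-(1/5)b)(-5b^4 - 175b^2 - 2760b - 6300) + (-50b^3 + 250b^2 - 3000b - 12600)
  -5b^4 - 175b^2 - 2760b - 6300 = ((1/10)b + 1/2)(-50b^3 + 250b^2 - 3000b - 12600) + (0)
Last nonzero remainder: -50b^3 + 250b^2 - 3000b - 12600. Dividing through by -50 gives the monic gcd b^3 - 5b^2 + 60b + 252.
Cancel b^3 - 5b^2 + 60b + 252 from numerator and denominator to get the reduced form.

(-b^2 - 5b + 50)/(5b + 25)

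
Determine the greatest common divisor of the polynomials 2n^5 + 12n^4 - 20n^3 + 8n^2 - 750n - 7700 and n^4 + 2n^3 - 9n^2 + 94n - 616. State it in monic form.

n^3 + 6n^2 + 15n + 154

Apply the Euclidean algorithm:
  2n^5 + 12n^4 - 20n^3 + 8n^2 - 750n - 7700 = (2n + 8)(n^4 + 2n^3 - 9n^2 + 94n - 616) + (-18n^3 - 108n^2 - 270n - 2772)
  n^4 + 2n^3 - 9n^2 + 94n - 616 = (-(1/18)n + 2/9)(-18n^3 - 108n^2 - 270n - 2772) + (0)
Last nonzero remainder: -18n^3 - 108n^2 - 270n - 2772. Dividing through by -18 gives the monic gcd n^3 + 6n^2 + 15n + 154.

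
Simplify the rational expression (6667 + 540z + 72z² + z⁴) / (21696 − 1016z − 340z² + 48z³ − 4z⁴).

(−59 − 10z − z²)/(−192 − 8z + 4z²)

Repeated division with remainder:
  z⁴ + 72z² + 540z + 6667 = (−1/4)(−4z⁴ + 48z³ − 340z² − 1016z + 21696) + (12z³ − 13z² + 286z + 12091)
  −4z⁴ + 48z³ − 340z² − 1016z + 21696 = (−(1/3)z + 131/36)(12z³ − 13z² + 286z + 12091) + (−(7105/36)z² + (35525/18)z − 802865/36)
  12z³ − 13z² + 286z + 12091 = (−(432/7105)z − 3852/7105)(−(7105/36)z² + (35525/18)z − 802865/36) + (0)
Last nonzero remainder: −(7105/36)z² + (35525/18)z − 802865/36. Dividing through by −7105/36 gives the monic gcd z² − 10z + 113.
Cancel z² − 10z + 113 from numerator and denominator to get the reduced form.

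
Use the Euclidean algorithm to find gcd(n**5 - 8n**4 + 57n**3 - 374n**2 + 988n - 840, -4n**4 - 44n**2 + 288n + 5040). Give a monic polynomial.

Euclidean algorithm in ℚ[n]:
  n**5 - 8n**4 + 57n**3 - 374n**2 + 988n - 840 = (-(1/4)n + 2)(-4n**4 - 44n**2 + 288n + 5040) + (46n**3 - 214n**2 + 1672n - 10920)
  -4n**4 - 44n**2 + 288n + 5040 = (-(2/23)n - 214/529)(46n**3 - 214n**2 + 1672n - 10920) + ((7840/529)n**2 + (7840/529)n + 329280/529)
  46n**3 - 214n**2 + 1672n - 10920 = ((12167/3920)n - 6877/392)((7840/529)n**2 + (7840/529)n + 329280/529) + (0)
Last nonzero remainder: (7840/529)n**2 + (7840/529)n + 329280/529. Dividing through by 7840/529 gives the monic gcd n**2 + n + 42.

n**2 + n + 42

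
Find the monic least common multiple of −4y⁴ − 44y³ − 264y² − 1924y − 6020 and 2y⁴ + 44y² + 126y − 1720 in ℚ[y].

y⁵ + 7y⁴ + 22y³ + 217y² − 419y − 6020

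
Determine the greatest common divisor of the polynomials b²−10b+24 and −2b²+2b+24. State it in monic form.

b−4

Apply the Euclidean algorithm:
  b²−10b+24 = (−1/2)(−2b²+2b+24) + (−9b+36)
  −2b²+2b+24 = ((2/9)b+2/3)(−9b+36) + (0)
Last nonzero remainder: −9b+36. Dividing through by −9 gives the monic gcd b−4.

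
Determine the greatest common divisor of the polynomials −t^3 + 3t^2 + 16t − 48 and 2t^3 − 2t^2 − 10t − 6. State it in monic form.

Euclidean algorithm in ℚ[t]:
  −t^3 + 3t^2 + 16t − 48 = (−1/2)(2t^3 − 2t^2 − 10t − 6) + (2t^2 + 11t − 51)
  2t^3 − 2t^2 − 10t − 6 = (t − 13/2)(2t^2 + 11t − 51) + ((225/2)t − 675/2)
  2t^2 + 11t − 51 = ((4/225)t + 34/225)((225/2)t − 675/2) + (0)
Last nonzero remainder: (225/2)t − 675/2. Dividing through by 225/2 gives the monic gcd t − 3.

t − 3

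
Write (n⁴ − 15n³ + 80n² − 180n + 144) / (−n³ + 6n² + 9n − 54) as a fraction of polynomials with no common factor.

By polynomial division,
  n⁴ − 15n³ + 80n² − 180n + 144 = (−n + 9)(−n³ + 6n² + 9n − 54) + (35n² − 315n + 630)
  −n³ + 6n² + 9n − 54 = (−(1/35)n − 3/35)(35n² − 315n + 630) + (0)
Last nonzero remainder: 35n² − 315n + 630. Dividing through by 35 gives the monic gcd n² − 9n + 18.
Cancel n² − 9n + 18 from numerator and denominator to get the reduced form.

(−n² + 6n − 8)/(n + 3)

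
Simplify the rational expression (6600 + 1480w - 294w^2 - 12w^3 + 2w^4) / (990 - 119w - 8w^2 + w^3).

Euclidean algorithm in ℚ[w]:
  2w^4 - 12w^3 - 294w^2 + 1480w + 6600 = (2w + 4)(w^3 - 8w^2 - 119w + 990) + (-24w^2 - 24w + 2640)
  w^3 - 8w^2 - 119w + 990 = (-(1/24)w + 3/8)(-24w^2 - 24w + 2640) + (0)
Last nonzero remainder: -24w^2 - 24w + 2640. Dividing through by -24 gives the monic gcd w^2 + w - 110.
Cancel w^2 + w - 110 from numerator and denominator to get the reduced form.

(-60 - 14w + 2w^2)/(-9 + w)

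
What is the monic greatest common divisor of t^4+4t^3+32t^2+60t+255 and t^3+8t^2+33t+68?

Euclidean algorithm in ℚ[t]:
  t^4+4t^3+32t^2+60t+255 = (t-4)(t^3+8t^2+33t+68) + (31t^2+124t+527)
  t^3+8t^2+33t+68 = ((1/31)t+4/31)(31t^2+124t+527) + (0)
Last nonzero remainder: 31t^2+124t+527. Dividing through by 31 gives the monic gcd t^2+4t+17.

t^2+4t+17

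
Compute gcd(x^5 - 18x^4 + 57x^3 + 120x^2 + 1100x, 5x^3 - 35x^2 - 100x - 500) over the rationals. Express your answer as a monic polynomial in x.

Euclidean algorithm in ℚ[x]:
  x^5 - 18x^4 + 57x^3 + 120x^2 + 1100x = ((1/5)x^2 - (11/5)x)(5x^3 - 35x^2 - 100x - 500) + (0)
Last nonzero remainder: 5x^3 - 35x^2 - 100x - 500. Dividing through by 5 gives the monic gcd x^3 - 7x^2 - 20x - 100.

x^3 - 7x^2 - 20x - 100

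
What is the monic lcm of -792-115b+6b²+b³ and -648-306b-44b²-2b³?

Apply the Euclidean algorithm:
  b³+6b²-115b-792 = (-1/2)(-2b³-44b²-306b-648) + (-16b²-268b-1116)
  -2b³-44b²-306b-648 = ((1/8)b+21/32)(-16b²-268b-1116) + ((75/8)b+675/8)
  -16b²-268b-1116 = (-(128/75)b-992/75)((75/8)b+675/8) + (0)
Last nonzero remainder: (75/8)b+675/8. Dividing through by 75/8 gives the monic gcd b+9.
Then lcm(f, g) = f·g / gcd(f, g); expanding and making the result monic gives the answer.

-28512-14436b-2071b²-b³+19b⁴+b⁵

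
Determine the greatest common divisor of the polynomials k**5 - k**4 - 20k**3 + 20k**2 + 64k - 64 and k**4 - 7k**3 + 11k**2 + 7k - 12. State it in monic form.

k**2 - 5k + 4

Euclidean algorithm in ℚ[k]:
  k**5 - k**4 - 20k**3 + 20k**2 + 64k - 64 = (k + 6)(k**4 - 7k**3 + 11k**2 + 7k - 12) + (11k**3 - 53k**2 + 34k + 8)
  k**4 - 7k**3 + 11k**2 + 7k - 12 = ((1/11)k - 24/121)(11k**3 - 53k**2 + 34k + 8) + (-(315/121)k**2 + (1575/121)k - 1260/121)
  11k**3 - 53k**2 + 34k + 8 = (-(1331/315)k - 242/315)(-(315/121)k**2 + (1575/121)k - 1260/121) + (0)
Last nonzero remainder: -(315/121)k**2 + (1575/121)k - 1260/121. Dividing through by -315/121 gives the monic gcd k**2 - 5k + 4.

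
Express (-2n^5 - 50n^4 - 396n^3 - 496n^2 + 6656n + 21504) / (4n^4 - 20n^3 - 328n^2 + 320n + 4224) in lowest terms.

(-n^3 - 23n^2 - 176n - 448)/(2n^2 - 14n - 88)

Repeated division with remainder:
  -2n^5 - 50n^4 - 396n^3 - 496n^2 + 6656n + 21504 = (-(1/2)n - 15)(4n^4 - 20n^3 - 328n^2 + 320n + 4224) + (-860n^3 - 5256n^2 + 13568n + 84864)
  4n^4 - 20n^3 - 328n^2 + 320n + 4224 = (-(1/215)n + 2389/46225)(-860n^3 - 5256n^2 + 13568n + 84864) + ((311904/46225)n^2 + (623808/46225)n - 7485696/46225)
  -860n^3 - 5256n^2 + 13568n + 84864 = (-(9938375/77976)n - 10215725/19494)((311904/46225)n^2 + (623808/46225)n - 7485696/46225) + (0)
Last nonzero remainder: (311904/46225)n^2 + (623808/46225)n - 7485696/46225. Dividing through by 311904/46225 gives the monic gcd n^2 + 2n - 24.
Cancel n^2 + 2n - 24 from numerator and denominator to get the reduced form.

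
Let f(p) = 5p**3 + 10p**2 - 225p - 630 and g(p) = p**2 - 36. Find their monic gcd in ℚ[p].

p + 6

Apply the Euclidean algorithm:
  5p**3 + 10p**2 - 225p - 630 = (5p + 10)(p**2 - 36) + (-45p - 270)
  p**2 - 36 = (-(1/45)p + 2/15)(-45p - 270) + (0)
Last nonzero remainder: -45p - 270. Dividing through by -45 gives the monic gcd p + 6.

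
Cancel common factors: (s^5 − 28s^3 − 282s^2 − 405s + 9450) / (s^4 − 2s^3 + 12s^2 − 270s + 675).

(s^2 − s − 42)/(s − 3)

By polynomial division,
  s^5 − 28s^3 − 282s^2 − 405s + 9450 = (s + 2)(s^4 − 2s^3 + 12s^2 − 270s + 675) + (−36s^3 − 36s^2 − 540s + 8100)
  s^4 − 2s^3 + 12s^2 − 270s + 675 = (−(1/36)s + 1/12)(−36s^3 − 36s^2 − 540s + 8100) + (0)
Last nonzero remainder: −36s^3 − 36s^2 − 540s + 8100. Dividing through by −36 gives the monic gcd s^3 + s^2 + 15s − 225.
Cancel s^3 + s^2 + 15s − 225 from numerator and denominator to get the reduced form.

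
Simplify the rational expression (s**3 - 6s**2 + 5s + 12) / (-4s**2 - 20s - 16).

Apply the Euclidean algorithm:
  s**3 - 6s**2 + 5s + 12 = (-(1/4)s + 11/4)(-4s**2 - 20s - 16) + (56s + 56)
  -4s**2 - 20s - 16 = (-(1/14)s - 2/7)(56s + 56) + (0)
Last nonzero remainder: 56s + 56. Dividing through by 56 gives the monic gcd s + 1.
Cancel s + 1 from numerator and denominator to get the reduced form.

(-s**2 + 7s - 12)/(4s + 16)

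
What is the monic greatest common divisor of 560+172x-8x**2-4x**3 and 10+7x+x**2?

5+x

Repeated division with remainder:
  -4x**3-8x**2+172x+560 = (-4x+20)(x**2+7x+10) + (72x+360)
  x**2+7x+10 = ((1/72)x+1/36)(72x+360) + (0)
Last nonzero remainder: 72x+360. Dividing through by 72 gives the monic gcd x+5.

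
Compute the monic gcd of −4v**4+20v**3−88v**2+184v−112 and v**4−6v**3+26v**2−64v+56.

Euclidean algorithm in ℚ[v]:
  −4v**4+20v**3−88v**2+184v−112 = (−4)(v**4−6v**3+26v**2−64v+56) + (−4v**3+16v**2−72v+112)
  v**4−6v**3+26v**2−64v+56 = (−(1/4)v+1/2)(−4v**3+16v**2−72v+112) + (0)
Last nonzero remainder: −4v**3+16v**2−72v+112. Dividing through by −4 gives the monic gcd v**3−4v**2+18v−28.

v**3−4v**2+18v−28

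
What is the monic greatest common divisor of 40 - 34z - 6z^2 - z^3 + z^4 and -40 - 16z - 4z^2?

By polynomial division,
  z^4 - z^3 - 6z^2 - 34z + 40 = (-(1/4)z^2 + (5/4)z - 1)(-4z^2 - 16z - 40) + (0)
Last nonzero remainder: -4z^2 - 16z - 40. Dividing through by -4 gives the monic gcd z^2 + 4z + 10.

10 + 4z + z^2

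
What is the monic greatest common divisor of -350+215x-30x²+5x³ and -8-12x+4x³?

-2+x

Repeated division with remainder:
  5x³-30x²+215x-350 = (5/4)(4x³-12x-8) + (-30x²+230x-340)
  4x³-12x-8 = (-(2/15)x-46/45)(-30x²+230x-340) + ((1600/9)x-3200/9)
  -30x²+230x-340 = (-(27/160)x+153/160)((1600/9)x-3200/9) + (0)
Last nonzero remainder: (1600/9)x-3200/9. Dividing through by 1600/9 gives the monic gcd x-2.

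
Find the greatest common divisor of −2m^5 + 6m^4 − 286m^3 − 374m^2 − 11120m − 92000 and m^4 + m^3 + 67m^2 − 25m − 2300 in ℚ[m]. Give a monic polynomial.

Repeated division with remainder:
  −2m^5 + 6m^4 − 286m^3 − 374m^2 − 11120m − 92000 = (−2m + 8)(m^4 + m^3 + 67m^2 − 25m − 2300) + (−160m^3 − 960m^2 − 15520m − 73600)
  m^4 + m^3 + 67m^2 − 25m − 2300 = (−(1/160)m + 1/32)(−160m^3 − 960m^2 − 15520m − 73600) + (0)
Last nonzero remainder: −160m^3 − 960m^2 − 15520m − 73600. Dividing through by −160 gives the monic gcd m^3 + 6m^2 + 97m + 460.

m^3 + 6m^2 + 97m + 460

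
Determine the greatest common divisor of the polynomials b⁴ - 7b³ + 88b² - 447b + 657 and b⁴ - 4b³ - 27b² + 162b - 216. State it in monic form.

Apply the Euclidean algorithm:
  b⁴ - 7b³ + 88b² - 447b + 657 = (b⁴ - 4b³ - 27b² + 162b - 216) + (-3b³ + 115b² - 609b + 873)
  b⁴ - 4b³ - 27b² + 162b - 216 = (-(1/3)b - 103/9)(-3b³ + 115b² - 609b + 873) + ((9775/9)b² - (19550/3)b + 9775)
  -3b³ + 115b² - 609b + 873 = (-(27/9775)b + 873/9775)((9775/9)b² - (19550/3)b + 9775) + (0)
Last nonzero remainder: (9775/9)b² - (19550/3)b + 9775. Dividing through by 9775/9 gives the monic gcd b² - 6b + 9.

b² - 6b + 9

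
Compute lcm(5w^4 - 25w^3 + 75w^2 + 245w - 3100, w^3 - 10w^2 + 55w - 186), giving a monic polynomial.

w^5 - 11w^4 + 45w^3 - 41w^2 - 914w + 3720

Repeated division with remainder:
  5w^4 - 25w^3 + 75w^2 + 245w - 3100 = (5w + 25)(w^3 - 10w^2 + 55w - 186) + (50w^2 - 200w + 1550)
  w^3 - 10w^2 + 55w - 186 = ((1/50)w - 3/25)(50w^2 - 200w + 1550) + (0)
Last nonzero remainder: 50w^2 - 200w + 1550. Dividing through by 50 gives the monic gcd w^2 - 4w + 31.
Then lcm(f, g) = f·g / gcd(f, g); expanding and making the result monic gives the answer.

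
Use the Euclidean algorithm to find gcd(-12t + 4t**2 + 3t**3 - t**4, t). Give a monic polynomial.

t

Apply the Euclidean algorithm:
  -t**4 + 3t**3 + 4t**2 - 12t = (-t**3 + 3t**2 + 4t - 12)(t) + (0)
The last nonzero remainder t is already monic.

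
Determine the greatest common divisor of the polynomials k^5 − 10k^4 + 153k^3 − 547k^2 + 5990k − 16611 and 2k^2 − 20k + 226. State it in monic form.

k^2 − 10k + 113

Euclidean algorithm in ℚ[k]:
  k^5 − 10k^4 + 153k^3 − 547k^2 + 5990k − 16611 = ((1/2)k^3 + 20k − 147/2)(2k^2 − 20k + 226) + (0)
Last nonzero remainder: 2k^2 − 20k + 226. Dividing through by 2 gives the monic gcd k^2 − 10k + 113.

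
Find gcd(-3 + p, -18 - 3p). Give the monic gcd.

1

Repeated division with remainder:
  p - 3 = (-1/3)(-3p - 18) + (-9)
  -3p - 18 = ((1/3)p + 2)(-9) + (0)
The last nonzero remainder is the constant -9, so the polynomials are coprime and gcd = 1.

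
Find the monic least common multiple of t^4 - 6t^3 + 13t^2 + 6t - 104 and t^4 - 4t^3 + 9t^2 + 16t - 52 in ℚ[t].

t^5 - 8t^4 + 25t^3 - 20t^2 - 116t + 208

Euclidean algorithm in ℚ[t]:
  t^4 - 6t^3 + 13t^2 + 6t - 104 = (t^4 - 4t^3 + 9t^2 + 16t - 52) + (-2t^3 + 4t^2 - 10t - 52)
  t^4 - 4t^3 + 9t^2 + 16t - 52 = (-(1/2)t + 1)(-2t^3 + 4t^2 - 10t - 52) + (0)
Last nonzero remainder: -2t^3 + 4t^2 - 10t - 52. Dividing through by -2 gives the monic gcd t^3 - 2t^2 + 5t + 26.
Then lcm(f, g) = f·g / gcd(f, g); expanding and making the result monic gives the answer.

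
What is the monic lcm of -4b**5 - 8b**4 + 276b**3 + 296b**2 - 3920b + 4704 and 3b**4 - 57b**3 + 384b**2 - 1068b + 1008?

Repeated division with remainder:
  -4b**5 - 8b**4 + 276b**3 + 296b**2 - 3920b + 4704 = (-(4/3)b - 28)(3b**4 - 57b**3 + 384b**2 - 1068b + 1008) + (-808b**3 + 9624b**2 - 32480b + 32928)
  3b**4 - 57b**3 + 384b**2 - 1068b + 1008 = (-(3/808)b + 537/20402)(-808b**3 + 9624b**2 - 32480b + 32928) + ((102960/10201)b**2 - (926640/10201)b + 1441440/10201)
  -808b**3 + 9624b**2 - 32480b + 32928 = (-(1030301/12870)b + 499849/2145)((102960/10201)b**2 - (926640/10201)b + 1441440/10201) + (0)
Last nonzero remainder: (102960/10201)b**2 - (926640/10201)b + 1441440/10201. Dividing through by 102960/10201 gives the monic gcd b**2 - 9b + 14.
Then lcm(f, g) = f·g / gcd(f, g); expanding and making the result monic gives the answer.

b**7 - 8b**6 - 65b**5 + 664b**4 + 64b**3 - 12752b**2 + 35280b - 28224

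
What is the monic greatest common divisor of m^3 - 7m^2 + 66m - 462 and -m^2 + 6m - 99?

1

Euclidean algorithm in ℚ[m]:
  m^3 - 7m^2 + 66m - 462 = (-m + 1)(-m^2 + 6m - 99) + (-39m - 363)
  -m^2 + 6m - 99 = ((1/39)m - 199/507)(-39m - 363) + (-40810/169)
  -39m - 363 = ((6591/40810)m + 5577/3710)(-40810/169) + (0)
The last nonzero remainder is the constant -40810/169, so the polynomials are coprime and gcd = 1.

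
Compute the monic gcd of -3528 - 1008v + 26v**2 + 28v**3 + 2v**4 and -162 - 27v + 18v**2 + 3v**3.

6 + v

Repeated division with remainder:
  2v**4 + 28v**3 + 26v**2 - 1008v - 3528 = ((2/3)v + 16/3)(3v**3 + 18v**2 - 27v - 162) + (-52v**2 - 756v - 2664)
  3v**3 + 18v**2 - 27v - 162 = (-(3/52)v + 333/676)(-52v**2 - 756v - 2664) + ((32400/169)v + 194400/169)
  -52v**2 - 756v - 2664 = (-(2197/8100)v - 6253/2700)((32400/169)v + 194400/169) + (0)
Last nonzero remainder: (32400/169)v + 194400/169. Dividing through by 32400/169 gives the monic gcd v + 6.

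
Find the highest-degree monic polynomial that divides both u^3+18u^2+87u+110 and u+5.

u+5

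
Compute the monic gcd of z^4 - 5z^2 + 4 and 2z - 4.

z - 2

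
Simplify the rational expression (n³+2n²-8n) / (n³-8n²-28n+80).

(n)/(n-10)

By polynomial division,
  n³+2n²-8n = (n³-8n²-28n+80) + (10n²+20n-80)
  n³-8n²-28n+80 = ((1/10)n-1)(10n²+20n-80) + (0)
Last nonzero remainder: 10n²+20n-80. Dividing through by 10 gives the monic gcd n²+2n-8.
Cancel n²+2n-8 from numerator and denominator to get the reduced form.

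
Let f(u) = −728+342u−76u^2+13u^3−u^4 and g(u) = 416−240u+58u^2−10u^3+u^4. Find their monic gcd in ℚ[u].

−104+34u−6u^2+u^3

Euclidean algorithm in ℚ[u]:
  −u^4+13u^3−76u^2+342u−728 = (−1)(u^4−10u^3+58u^2−240u+416) + (3u^3−18u^2+102u−312)
  u^4−10u^3+58u^2−240u+416 = ((1/3)u−4/3)(3u^3−18u^2+102u−312) + (0)
Last nonzero remainder: 3u^3−18u^2+102u−312. Dividing through by 3 gives the monic gcd u^3−6u^2+34u−104.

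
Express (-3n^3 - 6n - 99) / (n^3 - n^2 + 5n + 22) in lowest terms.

(-3n - 9)/(n + 2)

Euclidean algorithm in ℚ[n]:
  -3n^3 - 6n - 99 = (-3)(n^3 - n^2 + 5n + 22) + (-3n^2 + 9n - 33)
  n^3 - n^2 + 5n + 22 = (-(1/3)n - 2/3)(-3n^2 + 9n - 33) + (0)
Last nonzero remainder: -3n^2 + 9n - 33. Dividing through by -3 gives the monic gcd n^2 - 3n + 11.
Cancel n^2 - 3n + 11 from numerator and denominator to get the reduced form.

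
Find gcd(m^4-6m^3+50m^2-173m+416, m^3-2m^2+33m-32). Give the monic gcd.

By polynomial division,
  m^4-6m^3+50m^2-173m+416 = (m-4)(m^3-2m^2+33m-32) + (9m^2-9m+288)
  m^3-2m^2+33m-32 = ((1/9)m-1/9)(9m^2-9m+288) + (0)
Last nonzero remainder: 9m^2-9m+288. Dividing through by 9 gives the monic gcd m^2-m+32.

m^2-m+32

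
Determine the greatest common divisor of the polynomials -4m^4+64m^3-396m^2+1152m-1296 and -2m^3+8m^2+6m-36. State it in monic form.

m-3

By polynomial division,
  -4m^4+64m^3-396m^2+1152m-1296 = (2m-24)(-2m^3+8m^2+6m-36) + (-216m^2+1368m-2160)
  -2m^3+8m^2+6m-36 = ((1/108)m+7/324)(-216m^2+1368m-2160) + (-(32/9)m+32/3)
  -216m^2+1368m-2160 = ((243/4)m-405/2)(-(32/9)m+32/3) + (0)
Last nonzero remainder: -(32/9)m+32/3. Dividing through by -32/9 gives the monic gcd m-3.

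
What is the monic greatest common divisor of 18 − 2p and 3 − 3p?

Euclidean algorithm in ℚ[p]:
  −2p + 18 = (2/3)(−3p + 3) + (16)
  −3p + 3 = (−(3/16)p + 3/16)(16) + (0)
The last nonzero remainder is the constant 16, so the polynomials are coprime and gcd = 1.

1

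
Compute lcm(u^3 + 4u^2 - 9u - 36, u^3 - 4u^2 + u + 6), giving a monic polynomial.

By polynomial division,
  u^3 + 4u^2 - 9u - 36 = (u^3 - 4u^2 + u + 6) + (8u^2 - 10u - 42)
  u^3 - 4u^2 + u + 6 = ((1/8)u - 11/32)(8u^2 - 10u - 42) + ((45/16)u - 135/16)
  8u^2 - 10u - 42 = ((128/45)u + 224/45)((45/16)u - 135/16) + (0)
Last nonzero remainder: (45/16)u - 135/16. Dividing through by 45/16 gives the monic gcd u - 3.
Then lcm(f, g) = f·g / gcd(f, g); expanding and making the result monic gives the answer.

u^5 + 3u^4 - 15u^3 - 35u^2 + 54u + 72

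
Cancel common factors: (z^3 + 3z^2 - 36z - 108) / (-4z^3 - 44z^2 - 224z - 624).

(-z^2 + 3z + 18)/(4z^2 + 20z + 104)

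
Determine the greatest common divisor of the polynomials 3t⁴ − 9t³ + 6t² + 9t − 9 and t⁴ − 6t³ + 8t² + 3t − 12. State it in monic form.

t³ − 2t² + 3

Euclidean algorithm in ℚ[t]:
  3t⁴ − 9t³ + 6t² + 9t − 9 = (3)(t⁴ − 6t³ + 8t² + 3t − 12) + (9t³ − 18t² + 27)
  t⁴ − 6t³ + 8t² + 3t − 12 = ((1/9)t − 4/9)(9t³ − 18t² + 27) + (0)
Last nonzero remainder: 9t³ − 18t² + 27. Dividing through by 9 gives the monic gcd t³ − 2t² + 3.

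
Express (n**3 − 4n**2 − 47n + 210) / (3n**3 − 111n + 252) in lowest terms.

(n**2 − 11n + 30)/(3n**2 − 21n + 36)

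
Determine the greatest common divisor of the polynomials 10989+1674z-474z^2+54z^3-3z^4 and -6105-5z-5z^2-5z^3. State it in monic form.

111-10z+z^2

By polynomial division,
  -3z^4+54z^3-474z^2+1674z+10989 = ((3/5)z-57/5)(-5z^3-5z^2-5z-6105) + (-528z^2+5280z-58608)
  -5z^3-5z^2-5z-6105 = ((5/528)z+5/48)(-528z^2+5280z-58608) + (0)
Last nonzero remainder: -528z^2+5280z-58608. Dividing through by -528 gives the monic gcd z^2-10z+111.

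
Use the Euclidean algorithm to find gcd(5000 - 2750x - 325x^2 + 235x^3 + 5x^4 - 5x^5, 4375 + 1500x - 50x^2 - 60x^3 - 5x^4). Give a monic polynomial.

-125 - 25x + 5x^2 + x^3

Repeated division with remainder:
  -5x^5 + 5x^4 + 235x^3 - 325x^2 - 2750x + 5000 = (x - 13)(-5x^4 - 60x^3 - 50x^2 + 1500x + 4375) + (-495x^3 - 2475x^2 + 12375x + 61875)
  -5x^4 - 60x^3 - 50x^2 + 1500x + 4375 = ((1/99)x + 7/99)(-495x^3 - 2475x^2 + 12375x + 61875) + (0)
Last nonzero remainder: -495x^3 - 2475x^2 + 12375x + 61875. Dividing through by -495 gives the monic gcd x^3 + 5x^2 - 25x - 125.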